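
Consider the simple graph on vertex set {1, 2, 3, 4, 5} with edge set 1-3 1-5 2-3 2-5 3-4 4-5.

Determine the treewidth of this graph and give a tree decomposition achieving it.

Every bag has size at most 3, so the width is 3 − 1 = 2 and tw(G) ≤ 2. For the lower bound, G contains the cycle 2–3–1–5–2, so G is not a forest; only forests have treewidth ≤ 1, hence tw(G) ≥ 2. The upper and lower bounds meet at 2, so that is the treewidth.

Treewidth 2.
One optimal decomposition is:
Bags: B1 = {2, 3, 5}  B2 = {1, 3, 5}  B3 = {3, 4, 5}
Tree: B1–B2, B2–B3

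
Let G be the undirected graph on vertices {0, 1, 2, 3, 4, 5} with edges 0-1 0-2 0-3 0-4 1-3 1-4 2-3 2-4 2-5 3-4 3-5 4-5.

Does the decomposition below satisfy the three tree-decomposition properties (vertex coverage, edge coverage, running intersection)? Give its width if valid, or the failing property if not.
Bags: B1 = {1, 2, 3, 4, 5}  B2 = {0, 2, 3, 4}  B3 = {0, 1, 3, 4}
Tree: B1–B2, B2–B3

No — bags containing vertex 1 are not connected in the tree.

A tree decomposition must satisfy three properties: every vertex lies in some bag; for every edge, both endpoints lie together in some bag; and for every vertex, the bags containing it form a connected subtree. Here bags containing vertex 1 are not connected in the tree, so the decomposition is invalid.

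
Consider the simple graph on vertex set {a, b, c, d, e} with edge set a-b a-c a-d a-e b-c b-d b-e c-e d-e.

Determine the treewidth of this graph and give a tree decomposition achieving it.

Every bag has size at most 4, so the width is 4 − 1 = 3 and tw(G) ≤ 3. On the other hand G contains the 4-clique {a, b, d, e}. A clique must lie in a single bag of any decomposition, so no decomposition can have width below 3. The upper and lower bounds meet at 3, so that is the treewidth.

Treewidth 3.
One optimal decomposition is:
Bags: B1 = {a, b, d, e}  B2 = {a, b, c, e}
Tree: B1–B2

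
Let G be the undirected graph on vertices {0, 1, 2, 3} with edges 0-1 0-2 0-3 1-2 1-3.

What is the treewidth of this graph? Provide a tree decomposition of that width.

Treewidth 2.
One optimal decomposition is:
Bags: B1 = {0, 1, 2}  B2 = {0, 1, 3}
Tree: B1–B2

The largest bag has 3 vertices, giving width 2; this decomposition certifies tw(G) ≤ 2. Conversely, {0, 1, 2} is a clique of size 3, and the vertices of any clique must share a bag in every tree decomposition; so some bag has ≥ 3 vertices and tw(G) ≥ 2. Hence tw(G) = 2 exactly.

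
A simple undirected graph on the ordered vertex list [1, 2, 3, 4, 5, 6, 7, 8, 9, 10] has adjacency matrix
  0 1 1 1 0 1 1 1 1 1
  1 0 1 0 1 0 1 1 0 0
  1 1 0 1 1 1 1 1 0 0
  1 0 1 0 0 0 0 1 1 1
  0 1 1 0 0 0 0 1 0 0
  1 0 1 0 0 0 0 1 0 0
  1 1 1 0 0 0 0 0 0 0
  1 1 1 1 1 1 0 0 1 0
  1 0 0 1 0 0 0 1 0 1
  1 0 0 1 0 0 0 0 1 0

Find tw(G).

3

A width-3 tree decomposition is:
Bags: B1 = {1, 3, 6, 8}  B2 = {1, 3, 4, 8}  B3 = {1, 4, 8, 9}  B4 = {1, 2, 3, 8}  B5 = {1, 2, 3, 7}  B6 = {2, 3, 5, 8}  B7 = {1, 4, 9, 10}
Tree: B1–B2, B2–B3, B1–B4, B4–B5, B4–B6, B3–B7
Every bag has size at most 4, so the width is 4 − 1 = 3 and tw(G) ≤ 3. Conversely, {1, 4, 8, 9} is a clique of size 4, and the vertices of any clique must share a bag in every tree decomposition; so some bag has ≥ 4 vertices and tw(G) ≥ 3. Combining the bounds, tw(G) = 3.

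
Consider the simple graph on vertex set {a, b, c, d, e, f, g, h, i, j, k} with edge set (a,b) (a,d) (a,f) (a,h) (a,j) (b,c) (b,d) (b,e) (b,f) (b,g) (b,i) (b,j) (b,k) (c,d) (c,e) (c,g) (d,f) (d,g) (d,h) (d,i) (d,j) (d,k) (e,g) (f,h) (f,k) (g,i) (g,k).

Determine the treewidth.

A width-3 tree decomposition is:
Bags: B1 = {a, d, f, h}  B2 = {a, b, d, f}  B3 = {b, d, f, k}  B4 = {b, d, g, k}  B5 = {b, d, g, i}  B6 = {a, b, d, j}  B7 = {b, c, d, g}  B8 = {b, c, e, g}
Tree: B1–B2, B2–B3, B3–B4, B4–B5, B2–B6, B4–B7, B7–B8
Each bag holds 4 vertices, so the decomposition has width 3, which upper-bounds the treewidth. On the other hand G contains the 4-clique {a, d, f, h}. A clique must lie in a single bag of any decomposition, so no decomposition can have width below 3. Therefore the treewidth is 3.

3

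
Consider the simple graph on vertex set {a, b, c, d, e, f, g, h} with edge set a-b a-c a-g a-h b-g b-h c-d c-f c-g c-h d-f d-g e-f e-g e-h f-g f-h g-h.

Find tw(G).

A width-3 tree decomposition is:
Bags: B1 = {a, c, g, h}  B2 = {c, f, g, h}  B3 = {e, f, g, h}  B4 = {c, d, f, g}  B5 = {a, b, g, h}
Tree: B1–B2, B2–B3, B2–B4, B1–B5
The largest bag has 4 vertices, giving width 3; this decomposition certifies tw(G) ≤ 3. For the lower bound, the 4 vertices {c, d, f, g} are pairwise adjacent, and any tree decomposition puts a clique entirely inside one bag — forcing width ≥ 3. Therefore the treewidth is 3.

3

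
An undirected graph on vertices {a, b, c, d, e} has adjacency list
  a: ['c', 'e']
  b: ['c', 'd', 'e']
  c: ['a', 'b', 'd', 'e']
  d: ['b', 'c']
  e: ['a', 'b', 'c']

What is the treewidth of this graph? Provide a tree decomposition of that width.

Treewidth 2.
One optimal decomposition is:
Bags: B1 = {b, c, e}  B2 = {b, c, d}  B3 = {a, c, e}
Tree: B1–B2, B1–B3

Every bag has size at most 3, so the width is 3 − 1 = 2 and tw(G) ≤ 2. Conversely, {b, c, d} is a clique of size 3, and the vertices of any clique must share a bag in every tree decomposition; so some bag has ≥ 3 vertices and tw(G) ≥ 2. Hence tw(G) = 2 exactly.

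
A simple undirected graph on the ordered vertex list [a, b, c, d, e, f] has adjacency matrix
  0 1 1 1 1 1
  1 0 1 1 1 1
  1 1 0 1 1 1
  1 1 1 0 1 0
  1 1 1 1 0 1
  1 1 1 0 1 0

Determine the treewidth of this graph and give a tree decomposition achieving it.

Every bag has size at most 5, so the width is 5 − 1 = 4 and tw(G) ≤ 4. On the other hand G contains the 5-clique {a, b, c, d, e}. A clique must lie in a single bag of any decomposition, so no decomposition can have width below 4. Hence tw(G) = 4 exactly.

Treewidth 4.
One such decomposition:
Bags: B1 = {a, b, c, d, e}  B2 = {a, b, c, e, f}
Tree: B1–B2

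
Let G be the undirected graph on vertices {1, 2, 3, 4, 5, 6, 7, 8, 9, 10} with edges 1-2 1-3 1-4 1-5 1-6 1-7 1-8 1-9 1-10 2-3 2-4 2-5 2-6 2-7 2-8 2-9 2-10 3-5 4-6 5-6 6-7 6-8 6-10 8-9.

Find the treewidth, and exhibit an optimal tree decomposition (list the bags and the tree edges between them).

Each bag holds 4 vertices, so the decomposition has width 3, which upper-bounds the treewidth. Conversely, {1, 2, 8, 9} is a clique of size 4, and the vertices of any clique must share a bag in every tree decomposition; so some bag has ≥ 4 vertices and tw(G) ≥ 3. Therefore the treewidth is 3.

Treewidth 3.
One such decomposition:
Bags: B1 = {1, 2, 5, 6}  B2 = {1, 2, 3, 5}  B3 = {1, 2, 4, 6}  B4 = {1, 2, 6, 8}  B5 = {1, 2, 6, 7}  B6 = {1, 2, 8, 9}  B7 = {1, 2, 6, 10}
Tree: B1–B2, B1–B3, B3–B4, B3–B5, B4–B6, B1–B7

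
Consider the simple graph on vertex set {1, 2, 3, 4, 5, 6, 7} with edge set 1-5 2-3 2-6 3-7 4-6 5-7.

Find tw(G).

A width-1 tree decomposition is:
Bags: B1 = {4, 6}  B2 = {2, 6}  B3 = {2, 3}  B4 = {3, 7}  B5 = {5, 7}  B6 = {1, 5}
Tree: B1–B2, B2–B3, B3–B4, B4–B5, B5–B6
Every bag has size at most 2, so the width is 2 − 1 = 1 and tw(G) ≤ 1. Any graph with an edge has treewidth ≥ 1, and G has the edge 4–6. Hence tw(G) = 1 exactly.

1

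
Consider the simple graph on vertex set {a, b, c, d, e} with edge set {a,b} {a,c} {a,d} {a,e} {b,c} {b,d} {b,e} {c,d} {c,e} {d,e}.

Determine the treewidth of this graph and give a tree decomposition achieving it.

A single bag containing all 5 vertices is trivially a valid decomposition of width 4. Conversely, {a, b, c, d, e} is a clique of size 5, and the vertices of any clique must share a bag in every tree decomposition; so some bag has ≥ 5 vertices and tw(G) ≥ 4. Therefore the treewidth is 4.

Treewidth 4.
One such decomposition:
Bags: B1 = {a, b, c, d, e}
Tree: (single bag)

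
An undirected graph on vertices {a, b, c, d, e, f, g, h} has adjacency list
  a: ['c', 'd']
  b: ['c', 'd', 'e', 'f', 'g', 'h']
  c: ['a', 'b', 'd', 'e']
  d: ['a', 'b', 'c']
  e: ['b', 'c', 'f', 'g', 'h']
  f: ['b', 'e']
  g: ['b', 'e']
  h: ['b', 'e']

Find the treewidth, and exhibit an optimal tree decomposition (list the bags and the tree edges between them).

Treewidth 2.
One optimal decomposition is:
Bags: B1 = {b, e, h}  B2 = {b, c, e}  B3 = {b, c, d}  B4 = {a, c, d}  B5 = {b, e, g}  B6 = {b, e, f}
Tree: B1–B2, B2–B3, B3–B4, B1–B5, B1–B6

The largest bag has 3 vertices, giving width 2; this decomposition certifies tw(G) ≤ 2. On the other hand G contains the 3-clique {a, c, d}. A clique must lie in a single bag of any decomposition, so no decomposition can have width below 2. The upper and lower bounds meet at 2, so that is the treewidth.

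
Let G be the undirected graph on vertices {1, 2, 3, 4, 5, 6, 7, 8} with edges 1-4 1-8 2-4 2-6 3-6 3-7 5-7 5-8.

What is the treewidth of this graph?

2

A width-2 tree decomposition is:
Bags: B1 = {5, 7, 8}  B2 = {3, 7, 8}  B3 = {3, 6, 8}  B4 = {2, 6, 8}  B5 = {2, 4, 8}  B6 = {1, 4, 8}
Tree: B1–B2, B2–B3, B3–B4, B4–B5, B5–B6
Every bag has size at most 3, so the width is 3 − 1 = 2 and tw(G) ≤ 2. For the lower bound, G contains the cycle 8–5–7–3–6–2–4–1–8, so G is not a forest; only forests have treewidth ≤ 1, hence tw(G) ≥ 2. Hence tw(G) = 2 exactly.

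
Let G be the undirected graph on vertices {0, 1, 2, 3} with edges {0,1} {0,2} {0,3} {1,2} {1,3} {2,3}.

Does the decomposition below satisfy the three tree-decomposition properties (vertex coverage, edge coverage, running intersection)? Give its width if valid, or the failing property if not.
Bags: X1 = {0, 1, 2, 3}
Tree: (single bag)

Vertex coverage: the bags together contain {0, 1, 2, 3}, the full vertex set. Edge coverage: each edge of G has both endpoints in at least one bag. Running intersection: for every vertex, the bags containing it form a connected subtree. All three properties hold, so this is a valid tree decomposition of width max|bag| − 1 = 3, and hence tw(G) ≤ 3.

Yes; width 3.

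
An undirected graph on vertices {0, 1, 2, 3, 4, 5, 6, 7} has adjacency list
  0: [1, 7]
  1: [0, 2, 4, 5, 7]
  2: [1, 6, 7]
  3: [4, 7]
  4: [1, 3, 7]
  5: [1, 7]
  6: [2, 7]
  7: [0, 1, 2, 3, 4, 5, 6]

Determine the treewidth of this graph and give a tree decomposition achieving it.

Treewidth 2.
Bags: B1 = {1, 4, 7}  B2 = {1, 5, 7}  B3 = {3, 4, 7}  B4 = {1, 2, 7}  B5 = {0, 1, 7}  B6 = {2, 6, 7}
Tree: B1–B2, B1–B3, B1–B4, B2–B5, B4–B6

Every bag has size at most 3, so the width is 3 − 1 = 2 and tw(G) ≤ 2. For the lower bound, the 3 vertices {0, 1, 7} are pairwise adjacent, and any tree decomposition puts a clique entirely inside one bag — forcing width ≥ 2. Hence tw(G) = 2 exactly.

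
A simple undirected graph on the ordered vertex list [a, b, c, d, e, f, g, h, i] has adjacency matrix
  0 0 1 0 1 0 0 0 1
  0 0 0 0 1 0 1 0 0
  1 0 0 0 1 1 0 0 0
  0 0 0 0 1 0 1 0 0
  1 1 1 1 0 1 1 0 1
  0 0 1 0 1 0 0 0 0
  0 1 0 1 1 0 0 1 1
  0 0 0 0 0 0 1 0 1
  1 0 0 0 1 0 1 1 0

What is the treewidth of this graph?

2

A width-2 tree decomposition is:
Bags: B1 = {b, e, g}  B2 = {d, e, g}  B3 = {e, g, i}  B4 = {a, e, i}  B5 = {a, c, e}  B6 = {g, h, i}  B7 = {c, e, f}
Tree: B1–B2, B1–B3, B3–B4, B4–B5, B3–B6, B5–B7
Every bag has size at most 3, so the width is 3 − 1 = 2 and tw(G) ≤ 2. Conversely, {d, e, g} is a clique of size 3, and the vertices of any clique must share a bag in every tree decomposition; so some bag has ≥ 3 vertices and tw(G) ≥ 2. Therefore the treewidth is 2.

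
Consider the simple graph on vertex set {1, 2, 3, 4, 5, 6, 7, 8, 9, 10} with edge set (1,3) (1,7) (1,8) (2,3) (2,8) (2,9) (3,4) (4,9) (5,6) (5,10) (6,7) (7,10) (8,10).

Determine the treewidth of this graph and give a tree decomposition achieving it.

Treewidth 2.
One optimal decomposition is:
Bags: B1 = {5, 6, 10}  B2 = {6, 7, 10}  B3 = {7, 8, 10}  B4 = {1, 7, 8}  B5 = {1, 2, 8}  B6 = {1, 2, 3}  B7 = {2, 3, 9}  B8 = {3, 4, 9}
Tree: B1–B2, B2–B3, B3–B4, B4–B5, B5–B6, B6–B7, B7–B8

The largest bag has 3 vertices, giving width 2; this decomposition certifies tw(G) ≤ 2. For the lower bound, G contains the cycle 5–6–7–10–5, so G is not a forest; only forests have treewidth ≤ 1, hence tw(G) ≥ 2. Therefore the treewidth is 2.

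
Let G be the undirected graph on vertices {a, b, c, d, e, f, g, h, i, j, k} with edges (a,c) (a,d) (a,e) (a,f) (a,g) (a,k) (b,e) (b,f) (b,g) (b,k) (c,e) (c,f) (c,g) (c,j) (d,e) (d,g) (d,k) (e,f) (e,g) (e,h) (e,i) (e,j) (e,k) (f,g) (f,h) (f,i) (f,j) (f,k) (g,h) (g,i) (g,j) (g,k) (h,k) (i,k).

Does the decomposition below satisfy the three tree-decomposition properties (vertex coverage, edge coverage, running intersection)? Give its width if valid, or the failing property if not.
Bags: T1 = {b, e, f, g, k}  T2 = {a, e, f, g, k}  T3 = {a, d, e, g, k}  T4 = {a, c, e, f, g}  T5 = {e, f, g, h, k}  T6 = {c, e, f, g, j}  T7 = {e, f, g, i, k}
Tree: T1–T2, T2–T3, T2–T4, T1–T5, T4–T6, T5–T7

Yes; width 4.

Checking the three conditions: (i) the bags cover all of {a, b, c, d, e, f, g, h, i, j, k}; (ii) for each edge, some bag contains both endpoints; (iii) the bags containing any fixed vertex form a subtree. All hold, so the decomposition is valid with width 5 − 1 = 4.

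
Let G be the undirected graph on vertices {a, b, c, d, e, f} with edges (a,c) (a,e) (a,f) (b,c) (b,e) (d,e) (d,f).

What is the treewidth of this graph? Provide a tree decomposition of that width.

Every bag has size at most 3, so the width is 3 − 1 = 2 and tw(G) ≤ 2. The edges b–c–a–e–b form a cycle, so G is not a tree and its treewidth is at least 2. Therefore the treewidth is 2.

Treewidth 2.
One optimal decomposition is:
Bags: B1 = {b, c, e}  B2 = {a, c, e}  B3 = {a, d, e}  B4 = {a, d, f}
Tree: B1–B2, B2–B3, B3–B4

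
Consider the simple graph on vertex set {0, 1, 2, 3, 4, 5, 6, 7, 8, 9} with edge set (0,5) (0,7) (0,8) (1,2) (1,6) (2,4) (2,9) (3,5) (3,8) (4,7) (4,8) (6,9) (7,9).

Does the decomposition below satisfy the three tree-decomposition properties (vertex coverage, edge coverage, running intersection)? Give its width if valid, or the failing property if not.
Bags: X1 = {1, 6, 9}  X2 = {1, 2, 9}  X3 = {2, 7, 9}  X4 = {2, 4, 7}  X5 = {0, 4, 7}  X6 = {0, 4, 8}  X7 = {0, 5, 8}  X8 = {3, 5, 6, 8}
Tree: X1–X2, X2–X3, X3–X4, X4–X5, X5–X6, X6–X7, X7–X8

No — bags containing vertex 6 are not connected in the tree.

A tree decomposition must satisfy three properties: every vertex lies in some bag; for every edge, both endpoints lie together in some bag; and for every vertex, the bags containing it form a connected subtree. Here bags containing vertex 6 are not connected in the tree, so the decomposition is invalid.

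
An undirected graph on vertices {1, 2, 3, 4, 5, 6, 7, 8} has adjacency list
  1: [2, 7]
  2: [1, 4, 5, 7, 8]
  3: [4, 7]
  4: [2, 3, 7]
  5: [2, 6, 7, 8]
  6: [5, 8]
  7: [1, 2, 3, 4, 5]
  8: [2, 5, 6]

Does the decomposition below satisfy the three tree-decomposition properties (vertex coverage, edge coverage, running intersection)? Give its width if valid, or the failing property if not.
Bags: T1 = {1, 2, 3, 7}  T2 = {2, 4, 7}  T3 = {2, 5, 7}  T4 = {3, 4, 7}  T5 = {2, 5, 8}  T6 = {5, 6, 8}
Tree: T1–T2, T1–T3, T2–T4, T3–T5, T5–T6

No — bags containing vertex 3 are not connected in the tree.

A tree decomposition must satisfy three properties: every vertex lies in some bag; for every edge, both endpoints lie together in some bag; and for every vertex, the bags containing it form a connected subtree. Here bags containing vertex 3 are not connected in the tree, so the decomposition is invalid.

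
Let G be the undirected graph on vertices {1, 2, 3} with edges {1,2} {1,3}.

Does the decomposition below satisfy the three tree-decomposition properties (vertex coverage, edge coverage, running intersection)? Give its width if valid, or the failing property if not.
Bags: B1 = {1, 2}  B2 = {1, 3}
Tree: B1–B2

Yes; width 1.

Vertex coverage: the bags together contain {1, 2, 3}, the full vertex set. Edge coverage: each edge of G has both endpoints in at least one bag. Running intersection: for every vertex, the bags containing it form a connected subtree. All three properties hold, so this is a valid tree decomposition of width max|bag| − 1 = 1, and hence tw(G) ≤ 1.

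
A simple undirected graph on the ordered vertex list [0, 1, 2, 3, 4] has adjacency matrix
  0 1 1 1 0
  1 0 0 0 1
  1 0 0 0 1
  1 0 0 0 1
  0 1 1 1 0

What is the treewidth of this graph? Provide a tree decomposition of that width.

Every bag has size at most 3, so the width is 3 − 1 = 2 and tw(G) ≤ 2. The edges 0–2–4–1–0 form a cycle, so G is not a tree and its treewidth is at least 2. Therefore the treewidth is 2.

Treewidth 2.
One such decomposition:
Bags: B1 = {0, 2, 4}  B2 = {0, 1, 4}  B3 = {0, 3, 4}
Tree: B1–B2, B2–B3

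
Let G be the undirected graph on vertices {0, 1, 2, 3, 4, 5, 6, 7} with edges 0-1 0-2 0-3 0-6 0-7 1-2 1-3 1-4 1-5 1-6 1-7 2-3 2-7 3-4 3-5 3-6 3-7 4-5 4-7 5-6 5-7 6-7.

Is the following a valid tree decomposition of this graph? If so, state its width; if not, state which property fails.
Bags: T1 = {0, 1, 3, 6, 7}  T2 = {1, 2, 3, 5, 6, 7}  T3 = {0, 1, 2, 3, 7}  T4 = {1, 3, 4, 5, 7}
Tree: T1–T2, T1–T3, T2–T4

A tree decomposition must satisfy three properties: every vertex lies in some bag; for every edge, both endpoints lie together in some bag; and for every vertex, the bags containing it form a connected subtree. Here bags containing vertex 2 are not connected in the tree, so the decomposition is invalid.

No — bags containing vertex 2 are not connected in the tree.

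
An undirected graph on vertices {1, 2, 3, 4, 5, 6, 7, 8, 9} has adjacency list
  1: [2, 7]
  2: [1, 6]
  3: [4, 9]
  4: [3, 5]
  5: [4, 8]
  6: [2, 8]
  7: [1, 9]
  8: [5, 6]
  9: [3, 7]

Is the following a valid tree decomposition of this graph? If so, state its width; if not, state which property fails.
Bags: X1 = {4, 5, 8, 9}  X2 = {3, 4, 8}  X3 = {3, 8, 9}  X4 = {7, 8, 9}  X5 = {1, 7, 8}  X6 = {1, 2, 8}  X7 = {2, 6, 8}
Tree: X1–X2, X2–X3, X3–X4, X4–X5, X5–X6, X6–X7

No — bags containing vertex 9 are not connected in the tree.

A tree decomposition must satisfy three properties: every vertex lies in some bag; for every edge, both endpoints lie together in some bag; and for every vertex, the bags containing it form a connected subtree. Here bags containing vertex 9 are not connected in the tree, so the decomposition is invalid.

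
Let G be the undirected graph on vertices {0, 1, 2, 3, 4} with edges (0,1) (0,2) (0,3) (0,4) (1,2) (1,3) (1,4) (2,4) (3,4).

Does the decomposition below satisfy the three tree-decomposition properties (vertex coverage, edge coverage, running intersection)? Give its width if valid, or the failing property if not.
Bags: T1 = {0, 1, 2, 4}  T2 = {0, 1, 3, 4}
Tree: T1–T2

Yes; width 3.

Checking the three conditions: (i) the bags cover all of {0, 1, 2, 3, 4}; (ii) for each edge, some bag contains both endpoints; (iii) the bags containing any fixed vertex form a subtree. All hold, so the decomposition is valid with width 4 − 1 = 3.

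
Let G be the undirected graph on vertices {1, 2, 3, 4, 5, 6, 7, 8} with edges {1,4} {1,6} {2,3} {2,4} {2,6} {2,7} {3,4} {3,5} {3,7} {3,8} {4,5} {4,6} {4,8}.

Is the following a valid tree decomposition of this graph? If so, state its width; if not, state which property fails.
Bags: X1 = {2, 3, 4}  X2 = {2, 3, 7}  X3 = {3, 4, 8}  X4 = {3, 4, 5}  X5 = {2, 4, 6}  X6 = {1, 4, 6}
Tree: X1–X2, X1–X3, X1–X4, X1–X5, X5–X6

Every vertex of G appears in some bag (union = {1, 2, 3, 4, 5, 6, 7, 8}); every edge is covered by a bag; and for each vertex v the set of bags containing v is connected in the bag tree. The decomposition is therefore valid. The largest bag has 3 vertices, so the width is 2.

Yes; width 2.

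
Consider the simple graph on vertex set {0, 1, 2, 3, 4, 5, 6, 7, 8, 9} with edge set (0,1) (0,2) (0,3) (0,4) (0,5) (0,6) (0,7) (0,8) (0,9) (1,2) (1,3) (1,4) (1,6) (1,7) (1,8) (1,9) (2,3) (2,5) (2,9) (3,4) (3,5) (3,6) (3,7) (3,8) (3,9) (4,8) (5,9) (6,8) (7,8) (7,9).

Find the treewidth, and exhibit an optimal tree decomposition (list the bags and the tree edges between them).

Treewidth 4.
Bags: B1 = {0, 1, 3, 7, 9}  B2 = {0, 1, 3, 7, 8}  B3 = {0, 1, 2, 3, 9}  B4 = {0, 1, 3, 6, 8}  B5 = {0, 2, 3, 5, 9}  B6 = {0, 1, 3, 4, 8}
Tree: B1–B2, B1–B3, B2–B4, B3–B5, B2–B6

The largest bag has 5 vertices, giving width 4; this decomposition certifies tw(G) ≤ 4. Conversely, {0, 1, 3, 4, 8} is a clique of size 5, and the vertices of any clique must share a bag in every tree decomposition; so some bag has ≥ 5 vertices and tw(G) ≥ 4. The upper and lower bounds meet at 4, so that is the treewidth.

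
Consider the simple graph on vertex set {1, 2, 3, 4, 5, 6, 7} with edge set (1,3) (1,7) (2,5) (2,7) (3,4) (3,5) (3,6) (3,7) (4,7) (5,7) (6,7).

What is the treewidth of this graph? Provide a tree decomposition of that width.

Every bag has size at most 3, so the width is 3 − 1 = 2 and tw(G) ≤ 2. For the lower bound, the 3 vertices {2, 5, 7} are pairwise adjacent, and any tree decomposition puts a clique entirely inside one bag — forcing width ≥ 2. Hence tw(G) = 2 exactly.

Treewidth 2.
One optimal decomposition is:
Bags: B1 = {2, 5, 7}  B2 = {3, 5, 7}  B3 = {3, 4, 7}  B4 = {1, 3, 7}  B5 = {3, 6, 7}
Tree: B1–B2, B2–B3, B3–B4, B4–B5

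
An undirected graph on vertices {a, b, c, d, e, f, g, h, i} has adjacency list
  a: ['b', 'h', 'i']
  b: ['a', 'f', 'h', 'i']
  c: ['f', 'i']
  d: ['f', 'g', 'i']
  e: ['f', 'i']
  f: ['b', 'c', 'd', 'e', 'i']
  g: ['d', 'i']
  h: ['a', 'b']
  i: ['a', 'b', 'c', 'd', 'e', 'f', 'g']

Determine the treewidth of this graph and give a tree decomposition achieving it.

Every bag has size at most 3, so the width is 3 − 1 = 2 and tw(G) ≤ 2. On the other hand G contains the 3-clique {a, b, h}. A clique must lie in a single bag of any decomposition, so no decomposition can have width below 2. Combining the bounds, tw(G) = 2.

Treewidth 2.
One such decomposition:
Bags: B1 = {a, b, i}  B2 = {b, f, i}  B3 = {d, f, i}  B4 = {d, g, i}  B5 = {a, b, h}  B6 = {e, f, i}  B7 = {c, f, i}
Tree: B1–B2, B2–B3, B3–B4, B1–B5, B3–B6, B2–B7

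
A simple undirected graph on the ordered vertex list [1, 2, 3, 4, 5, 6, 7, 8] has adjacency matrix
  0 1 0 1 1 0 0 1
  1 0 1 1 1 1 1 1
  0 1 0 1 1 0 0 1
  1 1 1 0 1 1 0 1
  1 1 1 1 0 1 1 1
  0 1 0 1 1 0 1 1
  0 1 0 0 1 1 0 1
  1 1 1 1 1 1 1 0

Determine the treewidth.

A width-4 tree decomposition is:
Bags: B1 = {1, 2, 4, 5, 8}  B2 = {2, 4, 5, 6, 8}  B3 = {2, 3, 4, 5, 8}  B4 = {2, 5, 6, 7, 8}
Tree: B1–B2, B1–B3, B2–B4
Every bag has size at most 5, so the width is 5 − 1 = 4 and tw(G) ≤ 4. Conversely, {1, 2, 4, 5, 8} is a clique of size 5, and the vertices of any clique must share a bag in every tree decomposition; so some bag has ≥ 5 vertices and tw(G) ≥ 4. The upper and lower bounds meet at 4, so that is the treewidth.

4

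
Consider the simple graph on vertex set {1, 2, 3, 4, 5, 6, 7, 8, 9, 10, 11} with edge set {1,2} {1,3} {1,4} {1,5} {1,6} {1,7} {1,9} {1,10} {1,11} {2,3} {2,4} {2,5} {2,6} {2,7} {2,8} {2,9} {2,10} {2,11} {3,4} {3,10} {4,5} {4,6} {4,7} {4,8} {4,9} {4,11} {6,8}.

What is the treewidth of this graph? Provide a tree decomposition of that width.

Treewidth 3.
Bags: B1 = {1, 2, 4, 11}  B2 = {1, 2, 3, 4}  B3 = {1, 2, 3, 10}  B4 = {1, 2, 4, 9}  B5 = {1, 2, 4, 6}  B6 = {1, 2, 4, 7}  B7 = {1, 2, 4, 5}  B8 = {2, 4, 6, 8}
Tree: B1–B2, B2–B3, B2–B4, B2–B5, B4–B6, B4–B7, B5–B8

Every bag has size at most 4, so the width is 4 − 1 = 3 and tw(G) ≤ 3. Conversely, {2, 4, 6, 8} is a clique of size 4, and the vertices of any clique must share a bag in every tree decomposition; so some bag has ≥ 4 vertices and tw(G) ≥ 3. The upper and lower bounds meet at 3, so that is the treewidth.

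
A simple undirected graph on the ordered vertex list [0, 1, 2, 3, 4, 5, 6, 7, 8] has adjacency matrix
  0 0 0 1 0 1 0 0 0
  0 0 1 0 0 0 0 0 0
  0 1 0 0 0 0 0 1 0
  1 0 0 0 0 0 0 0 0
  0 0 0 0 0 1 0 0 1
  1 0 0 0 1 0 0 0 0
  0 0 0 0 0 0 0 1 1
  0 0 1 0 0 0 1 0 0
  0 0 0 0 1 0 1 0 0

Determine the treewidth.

A width-1 tree decomposition is:
Bags: B1 = {1, 2}  B2 = {2, 7}  B3 = {6, 7}  B4 = {6, 8}  B5 = {4, 8}  B6 = {4, 5}  B7 = {0, 5}  B8 = {0, 3}
Tree: B1–B2, B2–B3, B3–B4, B4–B5, B5–B6, B6–B7, B7–B8
The largest bag has 2 vertices, giving width 1; this decomposition certifies tw(G) ≤ 1. Since G has at least one edge (e.g. 1–2), it is not an edgeless graph, so tw(G) ≥ 1. Combining the bounds, tw(G) = 1.

1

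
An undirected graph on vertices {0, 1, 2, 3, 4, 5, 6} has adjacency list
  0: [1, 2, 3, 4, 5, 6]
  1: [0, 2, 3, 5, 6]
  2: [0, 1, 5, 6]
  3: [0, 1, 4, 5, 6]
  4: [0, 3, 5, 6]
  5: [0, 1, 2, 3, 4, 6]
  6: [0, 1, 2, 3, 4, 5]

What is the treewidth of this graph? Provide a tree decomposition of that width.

Treewidth 4.
One such decomposition:
Bags: B1 = {0, 1, 3, 5, 6}  B2 = {0, 3, 4, 5, 6}  B3 = {0, 1, 2, 5, 6}
Tree: B1–B2, B1–B3

Every bag has size at most 5, so the width is 5 − 1 = 4 and tw(G) ≤ 4. Conversely, {0, 1, 2, 5, 6} is a clique of size 5, and the vertices of any clique must share a bag in every tree decomposition; so some bag has ≥ 5 vertices and tw(G) ≥ 4. The upper and lower bounds meet at 4, so that is the treewidth.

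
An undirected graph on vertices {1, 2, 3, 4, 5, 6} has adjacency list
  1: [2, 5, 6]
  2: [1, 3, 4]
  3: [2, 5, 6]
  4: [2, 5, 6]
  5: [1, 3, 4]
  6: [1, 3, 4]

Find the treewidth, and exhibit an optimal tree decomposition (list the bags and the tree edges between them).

The largest bag has 4 vertices, giving width 3; this decomposition certifies tw(G) ≤ 3. For the lower bound: the 4 vertex sets {2,4}, {3,5}, {6}, {1} are disjoint, each induces a connected subgraph, and every pair is joined by at least one edge of G. Contracting each set to a single vertex therefore yields K_{4} as a minor, and since treewidth is minor-monotone, tw(G) ≥ tw(K_{4}) = 3. Hence tw(G) = 3 exactly.

Treewidth 3.
One such decomposition:
Bags: B1 = {2, 4, 5, 6}  B2 = {2, 3, 5, 6}  B3 = {1, 2, 5, 6}
Tree: B1–B2, B2–B3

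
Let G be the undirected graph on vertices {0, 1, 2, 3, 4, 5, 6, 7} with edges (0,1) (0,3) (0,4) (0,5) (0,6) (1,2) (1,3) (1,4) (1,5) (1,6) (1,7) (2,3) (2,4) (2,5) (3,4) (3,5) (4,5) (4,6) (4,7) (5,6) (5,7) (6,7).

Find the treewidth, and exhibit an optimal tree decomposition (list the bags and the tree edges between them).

Treewidth 4.
One optimal decomposition is:
Bags: B1 = {0, 1, 3, 4, 5}  B2 = {1, 2, 3, 4, 5}  B3 = {0, 1, 4, 5, 6}  B4 = {1, 4, 5, 6, 7}
Tree: B1–B2, B1–B3, B3–B4

The largest bag has 5 vertices, giving width 4; this decomposition certifies tw(G) ≤ 4. Conversely, {0, 1, 3, 4, 5} is a clique of size 5, and the vertices of any clique must share a bag in every tree decomposition; so some bag has ≥ 5 vertices and tw(G) ≥ 4. Therefore the treewidth is 4.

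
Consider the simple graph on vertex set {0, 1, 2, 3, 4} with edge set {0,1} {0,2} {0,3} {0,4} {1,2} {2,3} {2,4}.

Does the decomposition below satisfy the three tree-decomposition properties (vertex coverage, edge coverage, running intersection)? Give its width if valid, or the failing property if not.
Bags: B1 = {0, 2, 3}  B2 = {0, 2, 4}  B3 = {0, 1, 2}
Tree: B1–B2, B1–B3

Every vertex of G appears in some bag (union = {0, 1, 2, 3, 4}); every edge is covered by a bag; and for each vertex v the set of bags containing v is connected in the bag tree. The decomposition is therefore valid. The largest bag has 3 vertices, so the width is 2.

Yes; width 2.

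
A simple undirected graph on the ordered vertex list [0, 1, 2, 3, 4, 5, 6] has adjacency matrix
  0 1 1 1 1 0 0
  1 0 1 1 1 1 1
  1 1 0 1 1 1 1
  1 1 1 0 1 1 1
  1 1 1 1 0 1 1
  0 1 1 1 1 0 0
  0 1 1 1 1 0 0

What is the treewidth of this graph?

4

A width-4 tree decomposition is:
Bags: B1 = {1, 2, 3, 4, 5}  B2 = {0, 1, 2, 3, 4}  B3 = {1, 2, 3, 4, 6}
Tree: B1–B2, B1–B3
Each bag holds 5 vertices, so the decomposition has width 4, which upper-bounds the treewidth. On the other hand G contains the 5-clique {0, 1, 2, 3, 4}. A clique must lie in a single bag of any decomposition, so no decomposition can have width below 4. Combining the bounds, tw(G) = 4.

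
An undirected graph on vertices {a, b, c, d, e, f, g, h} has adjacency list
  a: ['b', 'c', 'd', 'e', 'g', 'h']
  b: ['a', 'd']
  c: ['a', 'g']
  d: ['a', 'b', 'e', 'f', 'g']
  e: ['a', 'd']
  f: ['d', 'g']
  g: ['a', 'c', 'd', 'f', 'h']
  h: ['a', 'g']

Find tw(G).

A width-2 tree decomposition is:
Bags: B1 = {a, g, h}  B2 = {a, d, g}  B3 = {d, f, g}  B4 = {a, c, g}  B5 = {a, d, e}  B6 = {a, b, d}
Tree: B1–B2, B2–B3, B1–B4, B2–B5, B2–B6
Every bag has size at most 3, so the width is 3 − 1 = 2 and tw(G) ≤ 2. For the lower bound, the 3 vertices {a, d, g} are pairwise adjacent, and any tree decomposition puts a clique entirely inside one bag — forcing width ≥ 2. Hence tw(G) = 2 exactly.

2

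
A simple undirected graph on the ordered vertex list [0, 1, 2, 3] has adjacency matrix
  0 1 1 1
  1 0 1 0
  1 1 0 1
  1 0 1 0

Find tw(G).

A width-2 tree decomposition is:
Bags: B1 = {0, 1, 2}  B2 = {0, 2, 3}
Tree: B1–B2
The largest bag has 3 vertices, giving width 2; this decomposition certifies tw(G) ≤ 2. Conversely, {0, 1, 2} is a clique of size 3, and the vertices of any clique must share a bag in every tree decomposition; so some bag has ≥ 3 vertices and tw(G) ≥ 2. Hence tw(G) = 2 exactly.

2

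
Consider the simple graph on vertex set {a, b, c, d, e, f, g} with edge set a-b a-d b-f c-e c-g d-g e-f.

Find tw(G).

A width-2 tree decomposition is:
Bags: B1 = {a, b, d}  B2 = {b, d, f}  B3 = {d, e, f}  B4 = {c, d, e}  B5 = {c, d, g}
Tree: B1–B2, B2–B3, B3–B4, B4–B5
Every bag has size at most 3, so the width is 3 − 1 = 2 and tw(G) ≤ 2. The edges d–a–b–f–e–c–g–d form a cycle, so G is not a tree and its treewidth is at least 2. Hence tw(G) = 2 exactly.

2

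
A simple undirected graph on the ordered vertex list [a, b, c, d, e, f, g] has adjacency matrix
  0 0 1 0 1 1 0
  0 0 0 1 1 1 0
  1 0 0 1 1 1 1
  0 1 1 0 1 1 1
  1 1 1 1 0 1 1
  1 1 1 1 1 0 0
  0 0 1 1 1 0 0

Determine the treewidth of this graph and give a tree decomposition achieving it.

Treewidth 3.
One optimal decomposition is:
Bags: B1 = {b, d, e, f}  B2 = {c, d, e, f}  B3 = {a, c, e, f}  B4 = {c, d, e, g}
Tree: B1–B2, B2–B3, B2–B4

Every bag has size at most 4, so the width is 4 − 1 = 3 and tw(G) ≤ 3. On the other hand G contains the 4-clique {c, d, e, g}. A clique must lie in a single bag of any decomposition, so no decomposition can have width below 3. The upper and lower bounds meet at 3, so that is the treewidth.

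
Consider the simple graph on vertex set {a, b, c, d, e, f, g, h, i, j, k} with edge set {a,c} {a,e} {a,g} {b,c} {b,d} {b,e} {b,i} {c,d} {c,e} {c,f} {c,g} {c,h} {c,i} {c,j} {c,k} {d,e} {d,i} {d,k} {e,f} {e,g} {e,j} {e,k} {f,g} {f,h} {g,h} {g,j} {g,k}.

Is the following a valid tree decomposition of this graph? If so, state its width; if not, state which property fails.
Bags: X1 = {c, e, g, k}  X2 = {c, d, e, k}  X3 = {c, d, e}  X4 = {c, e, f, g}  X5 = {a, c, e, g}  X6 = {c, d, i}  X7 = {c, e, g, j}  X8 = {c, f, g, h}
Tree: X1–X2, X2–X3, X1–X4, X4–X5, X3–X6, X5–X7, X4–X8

A tree decomposition must satisfy three properties: every vertex lies in some bag; for every edge, both endpoints lie together in some bag; and for every vertex, the bags containing it form a connected subtree. Here vertex b appears in no bag, so the decomposition is invalid.

No — vertex b appears in no bag.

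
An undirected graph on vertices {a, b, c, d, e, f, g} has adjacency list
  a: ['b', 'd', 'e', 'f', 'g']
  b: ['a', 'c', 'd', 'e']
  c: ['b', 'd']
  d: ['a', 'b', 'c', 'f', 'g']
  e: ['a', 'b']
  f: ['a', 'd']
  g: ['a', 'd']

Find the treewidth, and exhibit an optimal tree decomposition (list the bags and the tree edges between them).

Treewidth 2.
Bags: B1 = {a, b, d}  B2 = {a, d, f}  B3 = {a, d, g}  B4 = {b, c, d}  B5 = {a, b, e}
Tree: B1–B2, B1–B3, B1–B4, B1–B5

Every bag has size at most 3, so the width is 3 − 1 = 2 and tw(G) ≤ 2. Conversely, {b, c, d} is a clique of size 3, and the vertices of any clique must share a bag in every tree decomposition; so some bag has ≥ 3 vertices and tw(G) ≥ 2. Therefore the treewidth is 2.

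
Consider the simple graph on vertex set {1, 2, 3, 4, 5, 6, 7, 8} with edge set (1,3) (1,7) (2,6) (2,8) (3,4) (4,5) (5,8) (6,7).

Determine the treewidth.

2

A width-2 tree decomposition is:
Bags: B1 = {2, 5, 8}  B2 = {2, 5, 6}  B3 = {5, 6, 7}  B4 = {1, 5, 7}  B5 = {1, 3, 5}  B6 = {3, 4, 5}
Tree: B1–B2, B2–B3, B3–B4, B4–B5, B5–B6
Each bag holds 3 vertices, so the decomposition has width 2, which upper-bounds the treewidth. The edges 5–8–2–6–7–1–3–4–5 form a cycle, so G is not a tree and its treewidth is at least 2. Hence tw(G) = 2 exactly.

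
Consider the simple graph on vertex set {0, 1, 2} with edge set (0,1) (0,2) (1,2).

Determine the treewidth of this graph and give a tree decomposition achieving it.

A single bag containing all 3 vertices is trivially a valid decomposition of width 2. For the lower bound, the 3 vertices {0, 1, 2} are pairwise adjacent, and any tree decomposition puts a clique entirely inside one bag — forcing width ≥ 2. The upper and lower bounds meet at 2, so that is the treewidth.

Treewidth 2.
One optimal decomposition is:
Bags: B1 = {0, 1, 2}
Tree: (single bag)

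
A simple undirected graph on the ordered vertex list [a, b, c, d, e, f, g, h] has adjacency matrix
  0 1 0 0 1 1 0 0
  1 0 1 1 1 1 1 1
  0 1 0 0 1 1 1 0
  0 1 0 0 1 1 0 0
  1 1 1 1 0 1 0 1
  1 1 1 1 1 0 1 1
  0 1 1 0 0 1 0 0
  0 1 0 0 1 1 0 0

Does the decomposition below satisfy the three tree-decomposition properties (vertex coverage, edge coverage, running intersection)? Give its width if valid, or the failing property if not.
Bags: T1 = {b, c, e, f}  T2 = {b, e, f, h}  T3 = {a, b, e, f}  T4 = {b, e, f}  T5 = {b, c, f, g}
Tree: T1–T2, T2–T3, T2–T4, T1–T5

No — vertex d appears in no bag.

A tree decomposition must satisfy three properties: every vertex lies in some bag; for every edge, both endpoints lie together in some bag; and for every vertex, the bags containing it form a connected subtree. Here vertex d appears in no bag, so the decomposition is invalid.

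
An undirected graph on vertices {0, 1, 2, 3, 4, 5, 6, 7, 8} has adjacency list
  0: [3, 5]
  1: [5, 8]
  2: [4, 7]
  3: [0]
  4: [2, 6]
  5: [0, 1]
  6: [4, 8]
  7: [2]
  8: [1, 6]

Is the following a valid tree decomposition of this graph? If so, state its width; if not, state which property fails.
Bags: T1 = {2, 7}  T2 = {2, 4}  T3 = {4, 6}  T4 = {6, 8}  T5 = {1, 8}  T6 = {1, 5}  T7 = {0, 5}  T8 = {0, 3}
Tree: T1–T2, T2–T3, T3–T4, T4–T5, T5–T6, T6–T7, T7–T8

Vertex coverage: the bags together contain {0, 1, 2, 3, 4, 5, 6, 7, 8}, the full vertex set. Edge coverage: each edge of G has both endpoints in at least one bag. Running intersection: for every vertex, the bags containing it form a connected subtree. All three properties hold, so this is a valid tree decomposition of width max|bag| − 1 = 1, and hence tw(G) ≤ 1.

Yes; width 1.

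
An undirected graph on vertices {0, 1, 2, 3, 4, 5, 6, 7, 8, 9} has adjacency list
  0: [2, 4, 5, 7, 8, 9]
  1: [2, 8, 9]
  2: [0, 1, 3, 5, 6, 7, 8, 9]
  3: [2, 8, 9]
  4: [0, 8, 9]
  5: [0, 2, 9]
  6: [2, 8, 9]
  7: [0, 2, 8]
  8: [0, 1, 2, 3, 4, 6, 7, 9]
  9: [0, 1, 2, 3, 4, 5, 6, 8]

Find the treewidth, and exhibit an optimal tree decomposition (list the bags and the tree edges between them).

The largest bag has 4 vertices, giving width 3; this decomposition certifies tw(G) ≤ 3. For the lower bound, the 4 vertices {0, 2, 8, 9} are pairwise adjacent, and any tree decomposition puts a clique entirely inside one bag — forcing width ≥ 3. Therefore the treewidth is 3.

Treewidth 3.
One optimal decomposition is:
Bags: B1 = {0, 4, 8, 9}  B2 = {0, 2, 8, 9}  B3 = {0, 2, 7, 8}  B4 = {2, 3, 8, 9}  B5 = {0, 2, 5, 9}  B6 = {1, 2, 8, 9}  B7 = {2, 6, 8, 9}
Tree: B1–B2, B2–B3, B2–B4, B2–B5, B2–B6, B6–B7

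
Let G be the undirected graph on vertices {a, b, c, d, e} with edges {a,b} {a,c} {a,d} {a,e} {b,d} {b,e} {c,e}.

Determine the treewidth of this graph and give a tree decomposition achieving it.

Treewidth 2.
One such decomposition:
Bags: B1 = {a, c, e}  B2 = {a, b, e}  B3 = {a, b, d}
Tree: B1–B2, B2–B3

The largest bag has 3 vertices, giving width 2; this decomposition certifies tw(G) ≤ 2. For the lower bound, the 3 vertices {a, b, d} are pairwise adjacent, and any tree decomposition puts a clique entirely inside one bag — forcing width ≥ 2. Hence tw(G) = 2 exactly.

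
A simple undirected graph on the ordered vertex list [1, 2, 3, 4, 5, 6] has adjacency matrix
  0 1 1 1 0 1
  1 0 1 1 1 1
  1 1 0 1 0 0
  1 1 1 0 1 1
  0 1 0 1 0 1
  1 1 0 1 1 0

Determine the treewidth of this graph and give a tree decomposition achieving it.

The largest bag has 4 vertices, giving width 3; this decomposition certifies tw(G) ≤ 3. For the lower bound, the 4 vertices {1, 2, 3, 4} are pairwise adjacent, and any tree decomposition puts a clique entirely inside one bag — forcing width ≥ 3. The upper and lower bounds meet at 3, so that is the treewidth.

Treewidth 3.
One such decomposition:
Bags: B1 = {1, 2, 4, 6}  B2 = {2, 4, 5, 6}  B3 = {1, 2, 3, 4}
Tree: B1–B2, B1–B3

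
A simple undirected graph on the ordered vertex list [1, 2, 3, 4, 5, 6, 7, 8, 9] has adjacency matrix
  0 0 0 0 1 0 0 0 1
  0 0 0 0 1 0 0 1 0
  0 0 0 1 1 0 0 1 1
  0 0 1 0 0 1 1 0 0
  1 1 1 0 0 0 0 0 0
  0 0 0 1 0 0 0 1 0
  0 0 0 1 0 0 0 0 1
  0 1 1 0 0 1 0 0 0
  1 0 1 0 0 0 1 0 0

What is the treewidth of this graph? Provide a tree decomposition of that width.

The largest bag has 4 vertices, giving width 3; this decomposition certifies tw(G) ≤ 3. For the lower bound: the 4 vertex sets {1,7,9}, {4}, {3}, {2,5,6,8} are disjoint, each induces a connected subgraph, and every pair is joined by at least one edge of G. Contracting each set to a single vertex therefore yields K_{4} as a minor, and since treewidth is minor-monotone, tw(G) ≥ tw(K_{4}) = 3. Combining the bounds, tw(G) = 3.

Treewidth 3.
One such decomposition:
Bags: B1 = {1, 4, 7, 9}  B2 = {1, 3, 4, 9}  B3 = {1, 3, 4, 5}  B4 = {3, 4, 5, 6}  B5 = {3, 5, 6, 8}  B6 = {2, 5, 6, 8}
Tree: B1–B2, B2–B3, B3–B4, B4–B5, B5–B6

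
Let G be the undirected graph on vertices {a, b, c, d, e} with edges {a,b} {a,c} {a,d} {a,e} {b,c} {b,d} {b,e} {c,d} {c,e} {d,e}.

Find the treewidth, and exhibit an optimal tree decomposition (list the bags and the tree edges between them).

With just one bag of size 5, the width is 5 − 1 = 4, so tw(G) ≤ 4. On the other hand G contains the 5-clique {a, b, c, d, e}. A clique must lie in a single bag of any decomposition, so no decomposition can have width below 4. The upper and lower bounds meet at 4, so that is the treewidth.

Treewidth 4.
Bags: B1 = {a, b, c, d, e}
Tree: (single bag)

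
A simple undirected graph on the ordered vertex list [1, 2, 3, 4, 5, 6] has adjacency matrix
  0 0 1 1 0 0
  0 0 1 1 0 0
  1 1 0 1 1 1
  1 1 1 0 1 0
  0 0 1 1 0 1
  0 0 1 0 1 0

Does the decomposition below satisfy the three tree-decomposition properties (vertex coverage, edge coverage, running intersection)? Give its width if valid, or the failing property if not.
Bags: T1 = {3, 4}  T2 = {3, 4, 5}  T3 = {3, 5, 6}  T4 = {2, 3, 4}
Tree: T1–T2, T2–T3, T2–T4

A tree decomposition must satisfy three properties: every vertex lies in some bag; for every edge, both endpoints lie together in some bag; and for every vertex, the bags containing it form a connected subtree. Here vertex 1 appears in no bag, so the decomposition is invalid.

No — vertex 1 appears in no bag.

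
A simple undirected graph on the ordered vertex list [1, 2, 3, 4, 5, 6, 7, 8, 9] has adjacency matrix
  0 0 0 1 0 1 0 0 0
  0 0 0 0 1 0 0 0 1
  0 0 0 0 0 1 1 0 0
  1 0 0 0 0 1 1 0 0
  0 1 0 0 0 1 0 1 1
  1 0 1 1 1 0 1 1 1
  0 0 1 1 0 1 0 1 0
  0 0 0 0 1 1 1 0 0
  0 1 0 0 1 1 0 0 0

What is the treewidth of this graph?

2

A width-2 tree decomposition is:
Bags: B1 = {5, 6, 8}  B2 = {5, 6, 9}  B3 = {2, 5, 9}  B4 = {6, 7, 8}  B5 = {3, 6, 7}  B6 = {4, 6, 7}  B7 = {1, 4, 6}
Tree: B1–B2, B2–B3, B1–B4, B4–B5, B5–B6, B6–B7
The largest bag has 3 vertices, giving width 2; this decomposition certifies tw(G) ≤ 2. Conversely, {2, 5, 9} is a clique of size 3, and the vertices of any clique must share a bag in every tree decomposition; so some bag has ≥ 3 vertices and tw(G) ≥ 2. Hence tw(G) = 2 exactly.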